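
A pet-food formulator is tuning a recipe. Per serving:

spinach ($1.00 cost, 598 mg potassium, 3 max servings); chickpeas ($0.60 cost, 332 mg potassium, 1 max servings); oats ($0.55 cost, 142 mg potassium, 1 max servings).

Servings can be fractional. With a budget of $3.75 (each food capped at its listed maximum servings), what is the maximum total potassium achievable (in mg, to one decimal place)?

2164.7 mg

Potassium per dollar: spinach 598, chickpeas 553.3, oats 258.2.
Take 3 servings of spinach: spends $3.00, +1794.0 mg potassium (running total 1794.0 mg).
Take 1 serving of chickpeas: spends $0.60, +332.0 mg potassium (running total 2126.0 mg).
Take 0.2727 servings of oats: spends $0.15, +38.7 mg potassium (running total 2164.7 mg).
Greedy by best ratio exhausts the cost allowance optimally: 2164.7 mg.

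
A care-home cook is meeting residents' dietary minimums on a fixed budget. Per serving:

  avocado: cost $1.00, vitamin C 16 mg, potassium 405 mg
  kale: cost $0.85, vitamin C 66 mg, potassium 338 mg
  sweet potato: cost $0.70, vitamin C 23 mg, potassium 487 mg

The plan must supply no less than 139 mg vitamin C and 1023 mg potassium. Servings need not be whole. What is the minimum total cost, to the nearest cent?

avocado only: max(139/16, 1023/405) = 8.688 servings → $8.69.
kale only: max(139/66, 1023/338) = 3.027 servings → $2.57.
sweet potato only: max(139/23, 1023/487) = 6.043 servings → $4.23.
avocado + kale with both tight: 0.9631 servings and 1.873 servings → $2.55.
avocado + sweet potato: intersection lies outside the first quadrant.
kale + sweet potato with both tight: 1.812 servings and 0.8427 servings → $2.13.
So the least-cost plan costs $2.13.

$2.13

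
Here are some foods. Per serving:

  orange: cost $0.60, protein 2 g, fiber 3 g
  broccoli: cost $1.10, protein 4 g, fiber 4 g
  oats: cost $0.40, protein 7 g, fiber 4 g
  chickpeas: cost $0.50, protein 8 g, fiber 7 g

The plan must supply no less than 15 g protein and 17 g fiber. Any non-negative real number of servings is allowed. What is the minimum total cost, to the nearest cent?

Compare the cost at each extreme point of the feasible region.
orange only: max(15/2, 17/3) = 7.5 servings → $4.50.
broccoli only: max(15/4, 17/4) = 4.25 servings → $4.67.
oats only: max(15/7, 17/4) = 4.25 servings → $1.70.
chickpeas only: max(15/8, 17/7) = 2.429 servings → $1.21.
orange + broccoli with both tight: 2 servings and 2.75 servings → $4.22.
orange + oats with both tight: 4.538 servings and 0.8462 servings → $3.06.
orange + chickpeas with both tight: 3.1 servings and 1.1 servings → $2.41.
broccoli + oats: intersection lies outside the first quadrant.
broccoli + chickpeas: intersection lies outside the first quadrant.
oats + chickpeas: intersection lies outside the first quadrant.
Cheapest feasible corner: $1.21.

$1.21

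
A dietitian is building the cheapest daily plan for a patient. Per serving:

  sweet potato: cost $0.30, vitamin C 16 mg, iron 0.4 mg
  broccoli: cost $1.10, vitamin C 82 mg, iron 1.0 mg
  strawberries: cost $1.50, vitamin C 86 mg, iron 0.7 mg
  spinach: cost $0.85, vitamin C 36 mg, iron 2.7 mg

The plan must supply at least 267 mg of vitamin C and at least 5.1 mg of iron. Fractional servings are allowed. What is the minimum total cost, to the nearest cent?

Minimising a linear cost over {vitamin C ≥ 267, iron ≥ 5.1, servings ≥ 0} — the optimum is at a vertex, using one or two foods.
sweet potato only: max(267/16, 5.1/0.4) = 16.69 servings → $5.01.
broccoli only: max(267/82, 5.1/1.0) = 5.1 servings → $5.61.
strawberries only: max(267/86, 5.1/0.7) = 7.286 servings → $10.93.
spinach only: max(267/36, 5.1/2.7) = 7.417 servings → $6.30.
sweet potato + broccoli with both tight: 9 servings and 1.5 servings → $4.35.
sweet potato + strawberries with both tight: 10.85 servings and 1.086 servings → $4.88.
sweet potato + spinach: intersection lies outside the first quadrant.
broccoli + strawberries: the both-tight solution has a negative serving — not a feasible corner.
broccoli + spinach with both tight: 2.898 servings and 0.8155 servings → $3.88.
strawberries + spinach with both tight: 2.596 servings and 1.216 servings → $4.93.
The minimum over all feasible corners is $3.88.

$3.88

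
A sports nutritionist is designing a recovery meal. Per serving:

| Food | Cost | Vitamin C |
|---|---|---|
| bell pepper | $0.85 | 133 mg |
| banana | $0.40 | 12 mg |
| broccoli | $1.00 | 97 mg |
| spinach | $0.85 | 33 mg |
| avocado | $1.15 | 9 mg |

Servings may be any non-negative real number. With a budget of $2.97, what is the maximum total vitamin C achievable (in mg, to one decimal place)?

Vitamin C per dollar: bell pepper 156.5, broccoli 97, spinach 38.82, banana 30, avocado 7.826.
With no serving limits, spend the whole cost allowance on bell pepper: $2.97 / $0.85 × 133 mg = 464.7 mg.

464.7 mg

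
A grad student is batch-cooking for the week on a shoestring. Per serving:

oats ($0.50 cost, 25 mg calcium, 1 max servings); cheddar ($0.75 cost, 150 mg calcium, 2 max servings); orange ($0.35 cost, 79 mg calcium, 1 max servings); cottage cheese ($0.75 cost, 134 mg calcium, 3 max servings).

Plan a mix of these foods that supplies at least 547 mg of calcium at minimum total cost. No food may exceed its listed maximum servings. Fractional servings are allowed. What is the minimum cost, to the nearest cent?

$2.79

Cost per mg of calcium: orange $0.0044, cheddar $0.0050, cottage cheese $0.0056, oats $0.0200.
Take 1 serving of orange: +79.0 mg calcium for $0.35 (total $0.35, still need 468.0 mg).
Take 2 servings of cheddar: +300.0 mg calcium for $1.50 (total $1.85, still need 168.0 mg).
Take 1.254 servings of cottage cheese: +168.0 mg calcium for $0.94 (total $2.79, still need 0.0 mg).
Greedy by cheapest-per-mg is optimal for a single linear constraint, so the minimum cost is $2.79.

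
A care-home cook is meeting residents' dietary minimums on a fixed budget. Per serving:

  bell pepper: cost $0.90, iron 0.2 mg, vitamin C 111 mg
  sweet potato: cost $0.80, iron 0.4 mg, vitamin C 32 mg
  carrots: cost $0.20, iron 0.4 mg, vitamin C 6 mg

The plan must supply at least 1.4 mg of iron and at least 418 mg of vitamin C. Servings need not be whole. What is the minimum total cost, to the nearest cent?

$3.64

At the optimum either one food covers both requirements or two foods hit both targets exactly; no other combination can be cheaper.
bell pepper only: max(1.4/0.2, 418/111) = 7 servings → $6.30.
sweet potato only: max(1.4/0.4, 418/32) = 13.06 servings → $10.45.
carrots only: max(1.4/0.4, 418/6) = 69.67 servings → $13.93.
bell pepper + sweet potato with both tight: 3.221 servings and 1.889 servings → $4.41.
bell pepper + carrots with both tight: 3.676 servings and 1.662 servings → $3.64.
sweet potato + carrots with both targets exact would need a negative amount; discard.
So the least-cost plan costs $3.64.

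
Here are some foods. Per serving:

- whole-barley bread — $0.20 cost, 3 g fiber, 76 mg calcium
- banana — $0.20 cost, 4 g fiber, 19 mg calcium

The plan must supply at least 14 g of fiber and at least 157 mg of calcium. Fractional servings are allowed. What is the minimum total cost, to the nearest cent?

whole-barley bread only: max(14/3, 157/76) = 4.667 servings → $0.93.
banana only: max(14/4, 157/19) = 8.263 servings → $1.65.
whole-barley bread + banana with both tight: 1.466 servings and 2.401 servings → $0.77.
The minimum over all feasible corners is $0.77.

$0.77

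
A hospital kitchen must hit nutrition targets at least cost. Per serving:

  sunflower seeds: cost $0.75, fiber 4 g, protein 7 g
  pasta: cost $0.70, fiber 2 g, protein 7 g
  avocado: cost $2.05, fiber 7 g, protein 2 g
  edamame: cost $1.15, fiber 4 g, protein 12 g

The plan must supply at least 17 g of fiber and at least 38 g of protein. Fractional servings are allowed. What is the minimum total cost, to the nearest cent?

Check every corner: each single food scaled to meet both minima, and each pair solved so both constraints bind.
sunflower seeds only: max(17/4, 38/7) = 5.429 servings → $4.07.
pasta only: max(17/2, 38/7) = 8.5 servings → $5.95.
avocado only: max(17/7, 38/2) = 19 servings → $38.95.
edamame only: max(17/4, 38/12) = 4.25 servings → $4.89.
sunflower seeds + pasta with both tight: 3.071 servings and 2.357 servings → $3.95.
sunflower seeds + avocado with both targets exact would need a negative amount; discard.
sunflower seeds + edamame with both tight: 2.6 servings and 1.65 servings → $3.85.
pasta + avocado with both tight: 5.156 servings and 0.9556 servings → $5.57.
pasta + edamame: intersection lies outside the first quadrant.
avocado + edamame with both tight: 0.6842 servings and 3.053 servings → $4.91.
Cheapest feasible corner: $3.85.

$3.85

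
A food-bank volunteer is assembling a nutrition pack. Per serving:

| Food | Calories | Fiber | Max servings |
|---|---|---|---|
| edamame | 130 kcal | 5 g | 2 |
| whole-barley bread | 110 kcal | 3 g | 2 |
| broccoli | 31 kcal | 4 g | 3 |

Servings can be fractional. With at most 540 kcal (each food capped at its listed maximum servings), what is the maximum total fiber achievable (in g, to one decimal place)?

27.1 g

Fiber per kcal: broccoli 0.129, edamame 0.03846, whole-barley bread 0.02727.
Take 3 servings of broccoli: uses 93 kcal, +12.0 g fiber (running total 12.0 g).
Take 2 servings of edamame: uses 260 kcal, +10.0 g fiber (running total 22.0 g).
Take 1.7 servings of whole-barley bread: uses 187 kcal, +5.1 g fiber (running total 27.1 g).
Greedy by best ratio exhausts the calories allowance optimally: 27.1 g.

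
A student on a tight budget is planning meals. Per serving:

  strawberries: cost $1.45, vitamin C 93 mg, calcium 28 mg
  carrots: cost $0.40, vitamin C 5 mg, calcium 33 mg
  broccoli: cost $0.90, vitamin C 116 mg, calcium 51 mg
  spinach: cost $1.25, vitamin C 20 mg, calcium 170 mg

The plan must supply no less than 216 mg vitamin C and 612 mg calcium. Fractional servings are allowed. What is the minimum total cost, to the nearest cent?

Two binding constraints pin down two serving amounts, so the optimal mix uses at most two foods. The candidates are each food alone (scaled to the tighter of vitamin C/calcium) and each pair with both constraints tight.
strawberries only: max(216/93, 612/28) = 21.86 servings → $31.69.
carrots only: max(216/5, 612/33) = 43.2 servings → $17.28.
broccoli only: max(216/116, 612/51) = 12 servings → $10.80.
spinach only: max(216/20, 612/170) = 10.8 servings → $13.50.
strawberries + carrots with both tight: 1.389 servings and 17.37 servings → $8.96.
strawberries + broccoli: intersection lies outside the first quadrant.
strawberries + spinach with both tight: 1.605 servings and 3.336 servings → $6.50.
carrots + broccoli with both tight: 16.79 servings and 1.139 servings → $7.74.
carrots + spinach with both targets exact would need a negative amount; discard.
broccoli + spinach with both tight: 1.309 servings and 3.207 servings → $5.19.
Cheapest feasible corner: $5.19.

$5.19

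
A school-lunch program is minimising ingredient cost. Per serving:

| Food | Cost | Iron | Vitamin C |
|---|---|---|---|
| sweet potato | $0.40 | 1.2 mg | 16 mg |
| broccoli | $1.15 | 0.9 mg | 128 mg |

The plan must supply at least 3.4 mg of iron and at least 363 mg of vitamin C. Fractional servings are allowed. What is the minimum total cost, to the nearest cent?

Two binding constraints pin down two serving amounts, so the optimal mix uses at most two foods. The candidates are each food alone (scaled to the tighter of iron/vitamin C) and each pair with both constraints tight.
sweet potato only: max(3.4/1.2, 363/16) = 22.69 servings → $9.07.
broccoli only: max(3.4/0.9, 363/128) = 3.778 servings → $4.34.
sweet potato + broccoli with both tight: 0.7795 servings and 2.739 servings → $3.46.
So the least-cost plan costs $3.46.

$3.46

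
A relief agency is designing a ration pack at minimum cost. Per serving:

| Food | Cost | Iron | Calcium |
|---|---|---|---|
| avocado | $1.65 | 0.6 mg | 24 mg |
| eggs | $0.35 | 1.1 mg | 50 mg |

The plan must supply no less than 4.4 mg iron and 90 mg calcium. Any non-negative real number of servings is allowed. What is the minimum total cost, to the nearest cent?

$1.40

Minimising a linear cost over {iron ≥ 4.4, calcium ≥ 90, servings ≥ 0} — the optimum is at a vertex, using one or two foods.
avocado only: max(4.4/0.6, 90/24) = 7.333 servings → $12.10.
eggs only: max(4.4/1.1, 90/50) = 4 servings → $1.40.
avocado + eggs: the both-tight solution has a negative serving — not a feasible corner.
Cheapest feasible corner: $1.40.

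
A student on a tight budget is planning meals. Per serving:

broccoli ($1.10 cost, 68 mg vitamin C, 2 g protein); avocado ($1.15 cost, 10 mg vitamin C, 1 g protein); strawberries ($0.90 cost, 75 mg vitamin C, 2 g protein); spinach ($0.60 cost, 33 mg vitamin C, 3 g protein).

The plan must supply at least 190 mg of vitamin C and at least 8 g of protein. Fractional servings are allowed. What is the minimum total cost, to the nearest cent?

$2.56

Two binding constraints pin down two serving amounts, so the optimal mix uses at most two foods. The candidates are each food alone (scaled to the tighter of vitamin C/protein) and each pair with both constraints tight.
broccoli only: max(190/68, 8/2) = 4 servings → $4.40.
avocado only: max(190/10, 8/1) = 19 servings → $21.85.
strawberries only: max(190/75, 8/2) = 4 servings → $3.60.
spinach only: max(190/33, 8/3) = 5.758 servings → $3.45.
broccoli + avocado with both tight: 2.292 servings and 3.417 servings → $6.45.
broccoli + strawberries: the both-tight solution has a negative serving — not a feasible corner.
broccoli + spinach with both tight: 2.217 servings and 1.188 servings → $3.15.
avocado + strawberries with both tight: 4 servings and 2 servings → $6.40.
avocado + spinach: intersection lies outside the first quadrant.
strawberries + spinach with both tight: 1.925 servings and 1.384 servings → $2.56.
The minimum over all feasible corners is $2.56.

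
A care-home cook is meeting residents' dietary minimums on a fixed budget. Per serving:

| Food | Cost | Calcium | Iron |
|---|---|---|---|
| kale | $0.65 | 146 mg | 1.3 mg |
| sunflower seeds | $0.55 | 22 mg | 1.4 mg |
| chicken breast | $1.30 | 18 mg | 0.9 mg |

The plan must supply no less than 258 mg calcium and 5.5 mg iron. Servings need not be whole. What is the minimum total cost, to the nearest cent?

Two binding constraints pin down two serving amounts, so the optimal mix uses at most two foods. The candidates are each food alone (scaled to the tighter of calcium/iron) and each pair with both constraints tight.
kale only: max(258/146, 5.5/1.3) = 4.231 servings → $2.75.
sunflower seeds only: max(258/22, 5.5/1.4) = 11.73 servings → $6.45.
chicken breast only: max(258/18, 5.5/0.9) = 14.33 servings → $18.63.
kale + sunflower seeds with both tight: 1.366 servings and 2.66 servings → $2.35.
kale + chicken breast with both tight: 1.233 servings and 4.33 servings → $6.43.
sunflower seeds + chicken breast with both targets exact would need a negative amount; discard.
Cheapest feasible corner: $2.35.

$2.35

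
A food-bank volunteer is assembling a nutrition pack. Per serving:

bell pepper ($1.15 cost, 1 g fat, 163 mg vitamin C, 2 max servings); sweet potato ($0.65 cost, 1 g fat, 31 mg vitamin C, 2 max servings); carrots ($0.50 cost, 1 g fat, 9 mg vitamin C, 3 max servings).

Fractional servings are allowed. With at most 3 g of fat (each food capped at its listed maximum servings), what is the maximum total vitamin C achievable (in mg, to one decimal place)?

357.0 mg

Vitamin C per g fat: bell pepper 163, sweet potato 31, carrots 9.
Take 2 servings of bell pepper: uses 2 g fat, +326.0 mg vitamin C (running total 326.0 mg).
Take 1 serving of sweet potato: uses 1 g fat, +31.0 mg vitamin C (running total 357.0 mg).
Greedy by best ratio exhausts the fat allowance optimally: 357.0 mg.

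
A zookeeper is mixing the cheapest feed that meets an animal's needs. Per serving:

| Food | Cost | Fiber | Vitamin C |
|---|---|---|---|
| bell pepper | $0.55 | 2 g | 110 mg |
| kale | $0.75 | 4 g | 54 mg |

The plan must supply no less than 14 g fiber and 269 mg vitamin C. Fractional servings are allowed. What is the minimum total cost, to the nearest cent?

An LP optimum is at a vertex; with two nutrient constraints at most two foods are used. Check each candidate.
bell pepper only: max(14/2, 269/110) = 7 servings → $3.85.
kale only: max(14/4, 269/54) = 4.981 servings → $3.74.
bell pepper + kale with both tight: 0.9639 servings and 3.018 servings → $2.79.
So the least-cost plan costs $2.79.

$2.79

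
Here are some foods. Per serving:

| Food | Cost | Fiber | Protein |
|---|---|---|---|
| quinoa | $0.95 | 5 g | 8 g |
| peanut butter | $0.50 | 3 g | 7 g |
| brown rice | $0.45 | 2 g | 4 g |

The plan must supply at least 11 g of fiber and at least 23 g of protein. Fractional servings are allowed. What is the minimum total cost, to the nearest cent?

$1.83

For a min-cost LP with two ≥-constraints, a basic feasible solution has at most two positive variables.
quinoa only: max(11/5, 23/8) = 2.875 servings → $2.73.
peanut butter only: max(11/3, 23/7) = 3.667 servings → $1.83.
brown rice only: max(11/2, 23/4) = 5.75 servings → $2.59.
quinoa + peanut butter with both tight: 0.7273 servings and 2.455 servings → $1.92.
quinoa + brown rice: intersection lies outside the first quadrant.
peanut butter + brown rice with both tight: 1 serving and 4 servings → $2.30.
So the least-cost plan costs $1.83.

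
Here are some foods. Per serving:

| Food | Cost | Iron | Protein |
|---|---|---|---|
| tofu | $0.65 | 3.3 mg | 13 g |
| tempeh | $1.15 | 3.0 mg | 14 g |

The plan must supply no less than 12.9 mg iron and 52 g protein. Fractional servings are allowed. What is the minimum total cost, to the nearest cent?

Two binding constraints pin down two serving amounts, so the optimal mix uses at most two foods. The candidates are each food alone (scaled to the tighter of iron/protein) and each pair with both constraints tight.
tofu only: max(12.9/3.3, 52/13) = 4 servings → $2.60.
tempeh only: max(12.9/3.0, 52/14) = 4.3 servings → $4.95.
tofu + tempeh with both tight: 3.417 servings and 0.5417 servings → $2.84.
So the least-cost plan costs $2.60.

$2.60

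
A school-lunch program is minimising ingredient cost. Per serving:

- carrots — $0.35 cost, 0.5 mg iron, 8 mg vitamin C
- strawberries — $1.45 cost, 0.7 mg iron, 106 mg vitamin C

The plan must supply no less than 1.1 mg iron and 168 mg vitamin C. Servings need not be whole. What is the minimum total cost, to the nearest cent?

Compare the cost at each extreme point of the feasible region.
carrots only: max(1.1/0.5, 168/8) = 21 servings → $7.35.
strawberries only: max(1.1/0.7, 168/106) = 1.585 servings → $2.30.
carrots + strawberries with both targets exact would need a negative amount; discard.
So the least-cost plan costs $2.30.

$2.30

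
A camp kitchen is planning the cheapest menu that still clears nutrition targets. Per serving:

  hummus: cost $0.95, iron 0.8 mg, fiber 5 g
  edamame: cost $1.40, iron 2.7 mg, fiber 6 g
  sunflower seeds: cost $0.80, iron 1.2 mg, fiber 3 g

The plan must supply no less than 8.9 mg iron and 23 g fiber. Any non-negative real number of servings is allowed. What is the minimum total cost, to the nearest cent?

At the optimum either one food covers both requirements or two foods hit both targets exactly; no other combination can be cheaper.
hummus only: max(8.9/0.8, 23/5) = 11.12 servings → $10.57.
edamame only: max(8.9/2.7, 23/6) = 3.833 servings → $5.37.
sunflower seeds only: max(8.9/1.2, 23/3) = 7.667 servings → $6.13.
hummus + edamame with both tight: 1 serving and 3 servings → $5.15.
hummus + sunflower seeds with both tight: 0.25 servings and 7.25 servings → $6.04.
edamame + sunflower seeds: intersection lies outside the first quadrant.
Cheapest feasible corner: $5.15.

$5.15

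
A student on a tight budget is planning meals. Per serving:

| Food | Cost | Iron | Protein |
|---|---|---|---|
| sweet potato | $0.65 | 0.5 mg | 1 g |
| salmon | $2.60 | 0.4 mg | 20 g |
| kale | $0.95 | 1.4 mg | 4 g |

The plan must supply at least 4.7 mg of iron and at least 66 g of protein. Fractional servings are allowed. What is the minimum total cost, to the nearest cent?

For a min-cost LP with two ≥-constraints, a basic feasible solution has at most two positive variables.
sweet potato only: max(4.7/0.5, 66/1) = 66 servings → $42.90.
salmon only: max(4.7/0.4, 66/20) = 11.75 servings → $30.55.
kale only: max(4.7/1.4, 66/4) = 16.5 servings → $15.68.
sweet potato + salmon with both tight: 7.042 servings and 2.948 servings → $12.24.
sweet potato + kale: intersection lies outside the first quadrant.
salmon + kale with both tight: 2.788 servings and 2.561 servings → $9.68.
So the least-cost plan costs $9.68.

$9.68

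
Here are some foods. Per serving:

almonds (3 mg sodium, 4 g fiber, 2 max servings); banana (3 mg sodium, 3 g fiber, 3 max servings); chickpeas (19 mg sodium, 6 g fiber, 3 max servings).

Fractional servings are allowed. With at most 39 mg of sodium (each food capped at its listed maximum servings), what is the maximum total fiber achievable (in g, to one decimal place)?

Fiber per mg sodium: almonds 1.333, banana 1, chickpeas 0.3158.
Take 2 servings of almonds: uses 6 mg sodium, +8.0 g fiber (running total 8.0 g).
Take 3 servings of banana: uses 9 mg sodium, +9.0 g fiber (running total 17.0 g).
Take 1.263 servings of chickpeas: uses 24 mg sodium, +7.6 g fiber (running total 24.6 g).
Greedy by best ratio exhausts the sodium allowance optimally: 24.6 g.

24.6 g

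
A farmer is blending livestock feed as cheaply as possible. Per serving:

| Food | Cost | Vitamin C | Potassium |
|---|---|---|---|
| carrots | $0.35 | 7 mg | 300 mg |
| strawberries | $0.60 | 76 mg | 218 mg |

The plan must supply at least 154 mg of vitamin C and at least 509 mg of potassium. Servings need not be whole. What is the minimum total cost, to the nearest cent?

$1.29

A basic optimal solution has at most two foods positive. Try each food alone and each pair with both targets met exactly.
carrots only: max(154/7, 509/300) = 22 servings → $7.70.
strawberries only: max(154/76, 509/218) = 2.335 servings → $1.40.
carrots + strawberries with both tight: 0.2403 servings and 2.004 servings → $1.29.
The minimum over all feasible corners is $1.29.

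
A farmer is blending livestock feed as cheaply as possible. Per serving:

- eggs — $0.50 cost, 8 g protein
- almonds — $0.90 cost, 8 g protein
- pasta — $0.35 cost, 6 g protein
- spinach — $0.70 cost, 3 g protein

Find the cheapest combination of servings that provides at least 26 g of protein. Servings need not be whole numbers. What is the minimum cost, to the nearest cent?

$1.52

Cost per g of protein: pasta $0.0583, eggs $0.0625, almonds $0.1125, spinach $0.2333.
With no serving limits, use only pasta: 26 g / 6 g = 4.333 servings × $0.35 = $1.52.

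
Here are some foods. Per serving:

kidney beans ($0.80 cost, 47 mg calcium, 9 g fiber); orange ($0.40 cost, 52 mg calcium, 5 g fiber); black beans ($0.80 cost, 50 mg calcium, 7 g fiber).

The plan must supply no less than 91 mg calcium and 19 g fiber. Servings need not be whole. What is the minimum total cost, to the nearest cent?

$1.52

Two binding constraints pin down two serving amounts, so the optimal mix uses at most two foods. The candidates are each food alone (scaled to the tighter of calcium/fiber) and each pair with both constraints tight.
kidney beans only: max(91/47, 19/9) = 2.111 servings → $1.69.
orange only: max(91/52, 19/5) = 3.8 servings → $1.52.
black beans only: max(91/50, 19/7) = 2.714 servings → $2.17.
kidney beans + orange: intersection lies outside the first quadrant.
kidney beans + black beans: the both-tight solution has a negative serving — not a feasible corner.
orange + black beans: intersection lies outside the first quadrant.
Cheapest feasible corner: $1.52.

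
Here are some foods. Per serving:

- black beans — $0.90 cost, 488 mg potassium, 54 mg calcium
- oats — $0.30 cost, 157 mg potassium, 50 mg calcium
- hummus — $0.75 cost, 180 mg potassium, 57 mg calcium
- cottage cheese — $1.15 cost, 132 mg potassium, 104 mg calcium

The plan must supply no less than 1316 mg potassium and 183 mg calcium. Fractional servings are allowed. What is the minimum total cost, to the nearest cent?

$2.44

black beans only: max(1316/488, 183/54) = 3.389 servings → $3.05.
oats only: max(1316/157, 183/50) = 8.382 servings → $2.51.
hummus only: max(1316/180, 183/57) = 7.311 servings → $5.48.
cottage cheese only: max(1316/132, 183/104) = 9.97 servings → $11.47.
black beans + oats with both tight: 2.328 servings and 1.146 servings → $2.44.
black beans + hummus with both tight: 2.325 servings and 1.008 servings → $2.85.
black beans + cottage cheese with both tight: 2.584 servings and 0.4181 servings → $2.81.
oats + hummus: the both-tight solution has a negative serving — not a feasible corner.
oats + cottage cheese with both targets exact would need a negative amount; discard.
hummus + cottage cheese: intersection lies outside the first quadrant.
The minimum over all feasible corners is $2.44.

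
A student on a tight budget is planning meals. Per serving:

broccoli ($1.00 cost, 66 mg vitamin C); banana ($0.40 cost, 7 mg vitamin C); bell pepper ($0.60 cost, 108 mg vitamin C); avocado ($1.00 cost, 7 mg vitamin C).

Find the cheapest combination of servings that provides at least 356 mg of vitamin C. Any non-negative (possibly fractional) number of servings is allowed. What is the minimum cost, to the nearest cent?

Cost per mg of vitamin C: bell pepper $0.0056, broccoli $0.0152, banana $0.0571, avocado $0.1429.
With no serving limits, use only bell pepper: 356 mg / 108 mg = 3.296 servings × $0.60 = $1.98.

$1.98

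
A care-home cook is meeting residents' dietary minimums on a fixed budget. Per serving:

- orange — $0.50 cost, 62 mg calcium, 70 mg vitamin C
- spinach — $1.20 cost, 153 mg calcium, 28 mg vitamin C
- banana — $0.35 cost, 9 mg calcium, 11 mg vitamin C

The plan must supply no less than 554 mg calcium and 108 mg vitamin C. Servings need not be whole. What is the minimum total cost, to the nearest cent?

This is a tiny linear program; its minimum lies at a vertex of the feasible set. List the vertices and price them.
orange only: max(554/62, 108/70) = 8.935 servings → $4.47.
spinach only: max(554/153, 108/28) = 3.857 servings → $4.63.
banana only: max(554/9, 108/11) = 61.56 servings → $21.54.
orange + spinach with both tight: 0.1128 servings and 3.575 servings → $4.35.
orange + banana: intersection lies outside the first quadrant.
spinach + banana with both tight: 3.579 servings and 0.7072 servings → $4.54.
Cheapest feasible corner: $4.35.

$4.35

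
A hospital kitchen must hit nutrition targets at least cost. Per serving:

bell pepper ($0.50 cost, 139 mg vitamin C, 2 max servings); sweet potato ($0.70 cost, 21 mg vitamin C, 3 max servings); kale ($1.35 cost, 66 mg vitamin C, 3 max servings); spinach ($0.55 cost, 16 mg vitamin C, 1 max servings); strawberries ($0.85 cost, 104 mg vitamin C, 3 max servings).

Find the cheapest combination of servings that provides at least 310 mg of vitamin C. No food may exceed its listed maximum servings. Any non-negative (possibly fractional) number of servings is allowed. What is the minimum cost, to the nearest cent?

Cost per mg of vitamin C: bell pepper $0.0036, strawberries $0.0082, kale $0.0205, sweet potato $0.0333, spinach $0.0344.
Take 2 servings of bell pepper: +278.0 mg vitamin C for $1.00 (total $1.00, still need 32.0 mg).
Take 0.3077 servings of strawberries: +32.0 mg vitamin C for $0.26 (total $1.26, still need 0.0 mg).
Filling from the cheapest source first is optimal under one linear minimum: $1.26.

$1.26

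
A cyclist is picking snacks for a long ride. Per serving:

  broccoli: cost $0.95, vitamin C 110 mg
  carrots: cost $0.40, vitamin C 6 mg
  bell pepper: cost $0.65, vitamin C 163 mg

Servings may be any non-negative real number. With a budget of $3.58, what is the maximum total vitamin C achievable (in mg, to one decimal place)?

897.8 mg

Vitamin C per dollar: bell pepper 250.8, broccoli 115.8, carrots 15.
With no serving limits, spend the whole cost allowance on bell pepper: $3.58 / $0.65 × 163 mg = 897.8 mg.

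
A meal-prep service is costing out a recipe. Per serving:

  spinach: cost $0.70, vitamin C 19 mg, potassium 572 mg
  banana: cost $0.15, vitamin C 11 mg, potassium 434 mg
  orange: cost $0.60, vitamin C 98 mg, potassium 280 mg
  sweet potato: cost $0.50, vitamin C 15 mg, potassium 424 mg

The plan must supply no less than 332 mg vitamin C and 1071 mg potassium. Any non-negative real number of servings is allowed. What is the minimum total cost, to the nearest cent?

Check every corner: each single food scaled to meet both minima, and each pair solved so both constraints bind.
spinach only: max(332/19, 1071/572) = 17.47 servings → $12.23.
banana only: max(332/11, 1071/434) = 30.18 servings → $4.53.
orange only: max(332/98, 1071/280) = 3.825 servings → $2.29.
sweet potato only: max(332/15, 1071/424) = 22.13 servings → $11.07.
spinach + banana: the both-tight solution has a negative serving — not a feasible corner.
spinach + orange with both tight: 0.2365 servings and 3.342 servings → $2.17.
spinach + sweet potato: intersection lies outside the first quadrant.
banana + orange with both tight: 0.3041 servings and 3.354 servings → $2.06.
banana + sweet potato with both targets exact would need a negative amount; discard.
orange + sweet potato with both tight: 3.339 servings and 0.3212 servings → $2.16.
Cheapest feasible corner: $2.06.

$2.06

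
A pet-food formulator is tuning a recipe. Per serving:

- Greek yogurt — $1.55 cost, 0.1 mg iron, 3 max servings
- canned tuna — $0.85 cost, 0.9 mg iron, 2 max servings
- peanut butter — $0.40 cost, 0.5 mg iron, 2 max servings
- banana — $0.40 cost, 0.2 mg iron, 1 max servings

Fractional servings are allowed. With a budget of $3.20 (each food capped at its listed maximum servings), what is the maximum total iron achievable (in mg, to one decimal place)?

3.0 mg

Iron per dollar: peanut butter 1.25, canned tuna 1.059, banana 0.5, Greek yogurt 0.06452.
Take 2 servings of peanut butter: spends $0.80, +1.0 mg iron (running total 1.0 mg).
Take 2 servings of canned tuna: spends $1.70, +1.8 mg iron (running total 2.8 mg).
Take 1 serving of banana: spends $0.40, +0.2 mg iron (running total 3.0 mg).
Take 0.1935 servings of Greek yogurt: spends $0.30, +0.0 mg iron (running total 3.0 mg).
Greedy by best ratio exhausts the cost allowance optimally: 3.0 mg.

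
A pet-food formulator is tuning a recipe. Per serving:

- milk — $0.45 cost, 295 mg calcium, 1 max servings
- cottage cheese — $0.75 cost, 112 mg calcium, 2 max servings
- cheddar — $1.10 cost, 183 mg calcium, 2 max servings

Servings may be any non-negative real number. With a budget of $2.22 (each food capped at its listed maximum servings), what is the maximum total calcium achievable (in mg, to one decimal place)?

Calcium per dollar: milk 655.6, cheddar 166.4, cottage cheese 149.3.
Take 1 serving of milk: spends $0.45, +295.0 mg calcium (running total 295.0 mg).
Take 1.609 servings of cheddar: spends $1.77, +294.5 mg calcium (running total 589.5 mg).
Greedy by best ratio exhausts the cost allowance optimally: 589.5 mg.

589.5 mg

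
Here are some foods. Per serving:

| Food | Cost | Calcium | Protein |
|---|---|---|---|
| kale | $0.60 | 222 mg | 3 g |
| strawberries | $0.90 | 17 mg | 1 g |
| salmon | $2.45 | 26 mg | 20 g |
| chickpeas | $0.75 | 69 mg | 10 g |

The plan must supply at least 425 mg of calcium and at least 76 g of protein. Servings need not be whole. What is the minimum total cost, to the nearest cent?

At the optimum either one food covers both requirements or two foods hit both targets exactly; no other combination can be cheaper.
kale only: max(425/222, 76/3) = 25.33 servings → $15.20.
strawberries only: max(425/17, 76/1) = 76 servings → $68.40.
salmon only: max(425/26, 76/20) = 16.35 servings → $40.05.
chickpeas only: max(425/69, 76/10) = 7.6 servings → $5.70.
kale + strawberries: the both-tight solution has a negative serving — not a feasible corner.
kale + salmon with both tight: 1.496 servings and 3.576 servings → $9.66.
kale + chickpeas: intersection lies outside the first quadrant.
strawberries + salmon with both tight: 20.78 servings and 2.761 servings → $25.46.
strawberries + chickpeas: intersection lies outside the first quadrant.
salmon + chickpeas with both tight: 0.8875 servings and 5.825 servings → $6.54.
So the least-cost plan costs $5.70.

$5.70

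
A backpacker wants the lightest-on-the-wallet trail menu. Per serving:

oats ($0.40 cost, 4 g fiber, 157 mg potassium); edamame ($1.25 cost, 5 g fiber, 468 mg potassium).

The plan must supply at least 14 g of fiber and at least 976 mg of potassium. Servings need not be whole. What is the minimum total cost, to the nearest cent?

$2.49

oats only: max(14/4, 976/157) = 6.217 servings → $2.49.
edamame only: max(14/5, 976/468) = 2.8 servings → $3.50.
oats + edamame with both tight: 1.538 servings and 1.569 servings → $2.58.
Cheapest feasible corner: $2.49.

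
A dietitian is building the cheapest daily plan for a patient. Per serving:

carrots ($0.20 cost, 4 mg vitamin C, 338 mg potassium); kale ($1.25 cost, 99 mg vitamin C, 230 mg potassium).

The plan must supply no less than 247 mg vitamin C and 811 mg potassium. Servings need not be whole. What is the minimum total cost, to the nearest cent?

$3.23

carrots only: max(247/4, 811/338) = 61.75 servings → $12.35.
kale only: max(247/99, 811/230) = 3.526 servings → $4.41.
carrots + kale with both tight: 0.7215 servings and 2.466 servings → $3.23.
So the least-cost plan costs $3.23.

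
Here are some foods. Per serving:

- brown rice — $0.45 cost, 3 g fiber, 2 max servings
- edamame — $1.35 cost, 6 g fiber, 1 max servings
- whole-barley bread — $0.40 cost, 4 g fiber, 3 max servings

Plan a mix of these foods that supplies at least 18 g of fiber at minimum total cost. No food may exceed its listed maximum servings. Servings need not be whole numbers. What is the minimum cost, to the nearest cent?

$2.10

Cost per g of fiber: whole-barley bread $0.1000, brown rice $0.1500, edamame $0.2250.
Take 3 servings of whole-barley bread: +12.0 g fiber for $1.20 (total $1.20, still need 6.0 g).
Take 2 servings of brown rice: +6.0 g fiber for $0.90 (total $2.10, still need 0.0 g).
Greedy by cheapest-per-g is optimal for a single linear constraint, so the minimum cost is $2.10.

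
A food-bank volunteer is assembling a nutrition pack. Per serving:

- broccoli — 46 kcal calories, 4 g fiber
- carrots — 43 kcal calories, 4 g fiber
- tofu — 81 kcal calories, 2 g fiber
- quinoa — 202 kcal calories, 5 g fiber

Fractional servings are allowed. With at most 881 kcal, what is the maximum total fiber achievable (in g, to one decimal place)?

82.0 g

Fiber per kcal: carrots 0.09302, broccoli 0.08696, quinoa 0.02475, tofu 0.02469.
With no serving limits, spend the whole calories allowance on carrots: 881 kcal / 43 kcal × 4 g = 82.0 g.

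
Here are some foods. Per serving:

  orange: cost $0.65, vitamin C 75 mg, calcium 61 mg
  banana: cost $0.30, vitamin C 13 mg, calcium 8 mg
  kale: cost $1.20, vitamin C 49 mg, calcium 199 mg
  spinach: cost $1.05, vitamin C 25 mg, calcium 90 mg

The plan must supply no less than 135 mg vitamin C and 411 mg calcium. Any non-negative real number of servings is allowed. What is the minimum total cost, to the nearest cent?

Minimising a linear cost over {vitamin C ≥ 135, calcium ≥ 411, servings ≥ 0} — the optimum is at a vertex, using one or two foods.
orange only: max(135/75, 411/61) = 6.738 servings → $4.38.
banana only: max(135/13, 411/8) = 51.38 servings → $15.41.
kale only: max(135/49, 411/199) = 2.755 servings → $3.31.
spinach only: max(135/25, 411/90) = 5.4 servings → $5.67.
orange + banana: the both-tight solution has a negative serving — not a feasible corner.
orange + kale with both tight: 0.5635 servings and 1.893 servings → $2.64.
orange + spinach with both tight: 0.3589 servings and 4.323 servings → $4.77.
banana + kale with both tight: 3.064 servings and 1.942 servings → $3.25.
banana + spinach with both tight: 1.933 servings and 4.395 servings → $5.19.
kale + spinach: intersection lies outside the first quadrant.
The minimum over all feasible corners is $2.64.

$2.64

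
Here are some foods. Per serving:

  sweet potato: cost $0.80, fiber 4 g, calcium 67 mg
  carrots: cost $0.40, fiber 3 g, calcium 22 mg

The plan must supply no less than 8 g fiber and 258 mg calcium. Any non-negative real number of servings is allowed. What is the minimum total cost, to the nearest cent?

An LP optimum is at a vertex; with two nutrient constraints at most two foods are used. Check each candidate.
sweet potato only: max(8/4, 258/67) = 3.851 servings → $3.08.
carrots only: max(8/3, 258/22) = 11.73 servings → $4.69.
sweet potato + carrots with both targets exact would need a negative amount; discard.
So the least-cost plan costs $3.08.

$3.08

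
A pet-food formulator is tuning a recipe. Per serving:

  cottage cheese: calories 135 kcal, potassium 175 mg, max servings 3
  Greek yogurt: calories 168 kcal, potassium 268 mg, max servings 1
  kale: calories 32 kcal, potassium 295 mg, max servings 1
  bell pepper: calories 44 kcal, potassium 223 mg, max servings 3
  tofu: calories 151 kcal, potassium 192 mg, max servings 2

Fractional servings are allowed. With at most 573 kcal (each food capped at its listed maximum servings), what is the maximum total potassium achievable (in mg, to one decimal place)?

1544.4 mg

Potassium per kcal: kale 9.219, bell pepper 5.068, Greek yogurt 1.595, cottage cheese 1.296, tofu 1.272.
Take 1 serving of kale: uses 32 kcal, +295.0 mg potassium (running total 295.0 mg).
Take 3 servings of bell pepper: uses 132 kcal, +669.0 mg potassium (running total 964.0 mg).
Take 1 serving of Greek yogurt: uses 168 kcal, +268.0 mg potassium (running total 1232.0 mg).
Take 1.785 servings of cottage cheese: uses 241 kcal, +312.4 mg potassium (running total 1544.4 mg).
Filling greedily by potassium-per-kcal is optimal for one linear limit, giving 1544.4 mg.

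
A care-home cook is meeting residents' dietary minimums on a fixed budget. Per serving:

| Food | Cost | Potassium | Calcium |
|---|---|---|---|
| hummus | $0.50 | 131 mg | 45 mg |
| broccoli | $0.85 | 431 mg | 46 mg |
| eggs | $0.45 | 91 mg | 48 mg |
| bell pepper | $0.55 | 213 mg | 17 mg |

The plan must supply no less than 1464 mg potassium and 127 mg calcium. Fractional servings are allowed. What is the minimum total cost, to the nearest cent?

An LP optimum is at a vertex; with two nutrient constraints at most two foods are used. Check each candidate.
hummus only: max(1464/131, 127/45) = 11.18 servings → $5.59.
broccoli only: max(1464/431, 127/46) = 3.397 servings → $2.89.
eggs only: max(1464/91, 127/48) = 16.09 servings → $7.24.
bell pepper only: max(1464/213, 127/17) = 7.471 servings → $4.11.
hummus + broccoli with both targets exact would need a negative amount; discard.
hummus + eggs with both targets exact would need a negative amount; discard.
hummus + bell pepper with both tight: 0.294 servings and 6.692 servings → $3.83.
broccoli + eggs: intersection lies outside the first quadrant.
broccoli + bell pepper with both tight: 0.8754 servings and 5.102 servings → $3.55.
eggs + bell pepper with both tight: 0.2493 servings and 6.767 servings → $3.83.
Cheapest feasible corner: $2.89.

$2.89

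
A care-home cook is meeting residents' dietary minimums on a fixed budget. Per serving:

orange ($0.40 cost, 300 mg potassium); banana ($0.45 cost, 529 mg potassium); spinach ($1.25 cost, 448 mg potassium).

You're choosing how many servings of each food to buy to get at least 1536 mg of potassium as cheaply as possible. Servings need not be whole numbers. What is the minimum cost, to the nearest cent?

Cost per mg of potassium: banana $0.0009, orange $0.0013, spinach $0.0028.
With no serving limits, use only banana: 1536 mg / 529 mg = 2.904 servings × $0.45 = $1.31.

$1.31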